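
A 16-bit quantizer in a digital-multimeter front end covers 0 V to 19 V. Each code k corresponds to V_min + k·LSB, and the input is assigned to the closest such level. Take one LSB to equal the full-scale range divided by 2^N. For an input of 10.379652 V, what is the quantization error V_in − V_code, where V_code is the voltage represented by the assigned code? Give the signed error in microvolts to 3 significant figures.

+43.8 µV

V_FS = 19 V. LSB = 19 V / 2^16 ≈ 289.9 µV.
Position in LSBs: (10.379652 − (0)) × 65536/19 = 35802.1512; rounding gives k = 35802.
V_code = 0 + (35802/65536) × 19 = 10.379608154 V.
V_in − V_code = 10.379652 − (10.379608154) = +43.8 µV.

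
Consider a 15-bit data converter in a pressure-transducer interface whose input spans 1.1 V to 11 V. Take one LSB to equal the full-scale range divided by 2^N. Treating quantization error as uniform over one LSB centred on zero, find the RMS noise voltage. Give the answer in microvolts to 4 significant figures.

87.22 µV

Range = 11 − (1.1) = 9.9 V.
LSB = 9.9 V / 2^15 = 302.124 µV.
For a uniform distribution on [−LSB/2, +LSB/2], V_rms = LSB/√12 = 302.124 µV/3.4641 = 87.22 µV.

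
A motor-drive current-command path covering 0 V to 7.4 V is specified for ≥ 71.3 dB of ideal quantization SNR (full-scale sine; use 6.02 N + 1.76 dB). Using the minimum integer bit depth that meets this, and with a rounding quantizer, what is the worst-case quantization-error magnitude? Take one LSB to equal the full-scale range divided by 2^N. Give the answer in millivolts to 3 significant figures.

0.903 mV

Range is 7.4 V.
Required N = ⌈(71.3 − 1.76)/6.02⌉ = ⌈11.551⌉ = 12.
One LSB is 7.4 V / 4096 = 1.8066 mV.
Max error for round-to-nearest is LSB/2 = 0.903 mV.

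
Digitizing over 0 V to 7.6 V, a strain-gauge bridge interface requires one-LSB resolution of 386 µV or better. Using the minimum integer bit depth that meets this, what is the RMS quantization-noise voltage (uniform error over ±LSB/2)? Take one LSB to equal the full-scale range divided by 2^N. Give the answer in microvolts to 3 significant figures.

V_FS = 7.6 V.
Levels needed ≥ 7.6/386 µV = 19690. 2^15 = 32768 suffices, so N_min = 15.
LSB = 7.6 V ÷ 2^15 = 7.6/32768 V = 231.93 µV.
RMS noise = LSB/√12 = 67.0 µV.

67.0 µV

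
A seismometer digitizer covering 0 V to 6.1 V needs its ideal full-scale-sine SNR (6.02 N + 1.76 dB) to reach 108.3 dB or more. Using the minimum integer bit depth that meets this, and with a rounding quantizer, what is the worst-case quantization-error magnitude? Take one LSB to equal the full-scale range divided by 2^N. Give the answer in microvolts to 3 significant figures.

11.6 µV

Span = 6.1 V.
6.02 N + 1.76 ≥ 108.3 gives N ≥ 17.698, so the minimum integer is 18.
LSB = 6.1 V ÷ 2^18 = 6.1/262144 V = 23.270 µV.
Max error for round-to-nearest is LSB/2 = 11.6 µV.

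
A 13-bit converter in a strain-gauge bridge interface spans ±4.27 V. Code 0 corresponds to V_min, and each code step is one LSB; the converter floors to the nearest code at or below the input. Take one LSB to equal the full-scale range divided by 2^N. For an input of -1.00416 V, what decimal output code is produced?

Full-scale range = 4.27 V − (-4.27 V) = 8.54 V. LSB = 8.54 V / 2^13 ≈ 1.042 mV.
(V_in − V_min) × 2^13/range = (-1.00416 − (-4.27)) × 8192/8.54 = 3132.759.
Floor → code = 3132.

3132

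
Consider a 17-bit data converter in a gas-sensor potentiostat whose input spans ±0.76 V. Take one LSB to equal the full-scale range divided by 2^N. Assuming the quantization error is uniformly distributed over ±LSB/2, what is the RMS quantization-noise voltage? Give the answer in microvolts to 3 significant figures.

3.35 µV

Full-scale range = 0.76 V − (-0.76 V) = 1.52 V.
One LSB is 1.52 V / 131072 = 11.597 µV.
V_rms = LSB/√12 = 11.597 µV / √12 = 3.35 µV.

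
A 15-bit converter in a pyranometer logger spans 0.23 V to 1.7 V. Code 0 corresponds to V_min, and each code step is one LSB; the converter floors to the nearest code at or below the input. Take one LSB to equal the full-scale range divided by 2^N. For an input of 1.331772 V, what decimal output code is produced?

24559

Range = 1.7 − (0.23) = 1.47 V. LSB = 1.47 V / 2^15 ≈ 44.86 µV.
V_in − V_min = 1.331772 − (0.23) = 1.101772 V.
Divide by LSB: 1.101772 × 32768/1.47 = 24559.7720.
Truncating gives code 24559.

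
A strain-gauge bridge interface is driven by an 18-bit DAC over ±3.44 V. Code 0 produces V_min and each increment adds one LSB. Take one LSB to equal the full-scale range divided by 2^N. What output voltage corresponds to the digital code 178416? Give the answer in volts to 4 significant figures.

Span: 3.44 V − (-3.44 V) = 6.88 V. LSB = 6.88 V / 2^18.
Output = V_min + (178416/262144) × range = -3.44 + 0.680603 × 6.88 V
      = -3.44 + 4.68255 = 1.24255 V.

1.243 V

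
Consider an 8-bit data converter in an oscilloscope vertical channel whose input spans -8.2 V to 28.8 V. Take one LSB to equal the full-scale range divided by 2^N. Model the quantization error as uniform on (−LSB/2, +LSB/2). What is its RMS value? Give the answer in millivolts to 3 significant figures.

41.7 mV

The full-scale span is 28.8 − (-8.2) = 37 V.
LSB = 37 V / 2^8 = 144.53 mV.
RMS of a uniform error over width LSB is LSB/√12 = 41.7 mV.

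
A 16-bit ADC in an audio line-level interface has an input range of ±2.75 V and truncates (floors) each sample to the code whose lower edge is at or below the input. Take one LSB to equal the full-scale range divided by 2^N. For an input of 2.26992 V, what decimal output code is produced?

Span: 2.75 V − (-2.75 V) = 5.5 V. LSB = 5.5 V / 2^16 ≈ 83.92 µV.
code = ⌊(V_in − V_min)/LSB⌋ = ⌊(V_in − V_min) × 2^16 / range⌋
     = ⌊(2.26992 − (-2.75)) × 65536 / 5.5⌋ = ⌊5.01992 × 65536/5.5⌋
     = ⌊59815.541⌋ = 59815.

59815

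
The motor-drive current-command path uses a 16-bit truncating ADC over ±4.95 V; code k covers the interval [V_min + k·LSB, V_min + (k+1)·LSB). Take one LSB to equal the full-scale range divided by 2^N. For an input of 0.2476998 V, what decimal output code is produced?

Full-scale range = 4.95 V − (-4.95 V) = 9.9 V. LSB = 9.9 V / 2^16 ≈ 151.1 µV.
(V_in − V_min) × 2^16/range = (0.2476998 − (-4.95)) × 65536/9.9 = 34407.723.
Floor → code = 34407.

34407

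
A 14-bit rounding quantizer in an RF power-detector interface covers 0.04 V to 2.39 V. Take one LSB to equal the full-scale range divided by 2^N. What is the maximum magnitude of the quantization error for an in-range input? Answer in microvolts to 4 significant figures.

Range = 2.39 − (0.04) = 2.35 V.
Step size = 2.35/16384 V = 143.433 µV.
A rounding quantizer has |error| ≤ LSB/2 = 71.72 µV.

71.72 µV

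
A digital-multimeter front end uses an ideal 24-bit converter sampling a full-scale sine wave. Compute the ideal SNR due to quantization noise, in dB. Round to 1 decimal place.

For an ideal N-bit converter with full-scale sine input, SNR = 6.02 N + 1.76 dB. SNR = 6.02 × 24 + 1.76 = 144.48 + 1.76 = 146.24 dB.

146.2 dB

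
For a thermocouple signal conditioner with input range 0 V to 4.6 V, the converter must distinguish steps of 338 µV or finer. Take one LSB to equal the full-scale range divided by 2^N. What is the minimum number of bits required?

Span = 4.6 V.
4.6 V / 338 µV = 13610. Since 2^13 = 8192 and 2^14 = 16384, N = 14.

14 bits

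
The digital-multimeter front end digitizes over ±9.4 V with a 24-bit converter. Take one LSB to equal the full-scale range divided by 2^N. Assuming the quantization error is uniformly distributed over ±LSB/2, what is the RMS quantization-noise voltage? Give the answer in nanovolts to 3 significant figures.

323 nV

Range = 9.4 − (-9.4) = 18.8 V.
LSB = 18.8 V ÷ 2^24 = 18.8/16777216 V = 1.1206 µV.
V_rms = LSB/√12 = 1.1206 µV / √12 = 323 nV.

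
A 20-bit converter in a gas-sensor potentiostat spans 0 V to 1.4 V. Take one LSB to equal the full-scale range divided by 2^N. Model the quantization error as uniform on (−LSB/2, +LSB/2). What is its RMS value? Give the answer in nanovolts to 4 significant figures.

Span = 1.4 V.
One LSB is 1.4 V / 1048576 = 1.33514 µV.
σ_q = LSB/√12 = 1.33514 µV/3.4641 = 385.4 nV.

385.4 nV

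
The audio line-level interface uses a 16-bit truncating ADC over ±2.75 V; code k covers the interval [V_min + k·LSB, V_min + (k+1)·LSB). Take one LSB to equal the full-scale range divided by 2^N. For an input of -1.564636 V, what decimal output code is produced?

The full-scale span is 2.75 − (-2.75) = 5.5 V. LSB = 5.5 V / 2^16 ≈ 83.92 µV.
V_in − V_min = -1.564636 − (-2.75) = 1.185364 V.
Divide by LSB: 1.185364 × 65536/5.5 = 14124.3664.
Truncating gives code 14124.

14124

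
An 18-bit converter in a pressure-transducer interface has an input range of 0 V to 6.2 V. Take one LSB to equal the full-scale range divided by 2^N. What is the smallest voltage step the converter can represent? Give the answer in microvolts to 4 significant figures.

Range is 6.2 V.
Number of codes = 2^18 = 262144.
LSB = 6.2 V / 2^18 = 23.65 µV.

23.65 µV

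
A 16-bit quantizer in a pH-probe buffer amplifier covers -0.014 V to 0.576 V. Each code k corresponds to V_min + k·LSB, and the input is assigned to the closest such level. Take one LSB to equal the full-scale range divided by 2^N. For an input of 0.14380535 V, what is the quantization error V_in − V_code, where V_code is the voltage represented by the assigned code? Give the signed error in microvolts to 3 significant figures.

The full-scale span is 0.576 − (-0.014) = 0.59 V. LSB = 0.59 V / 2^16 ≈ 9.003 µV.
(0.14380535 − (-0.014)) / LSB = 0.15780535 × 65536/0.59 = 17528.6973. Nearest integer: k = 17529.
Reconstructed level: -0.014 + 17529 × 0.59/65536 V = 0.14380807495 V.
Error = V_in − V_code = 0.14380535 − (0.14380807495) = −2.72 µV.

−2.72 µV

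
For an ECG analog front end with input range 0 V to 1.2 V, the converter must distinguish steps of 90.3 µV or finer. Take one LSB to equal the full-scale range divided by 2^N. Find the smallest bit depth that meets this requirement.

14 bits

Range is 1.2 V.
Need 2^N ≥ 1.2 V / 90.3 µV = 13290 → N_min = 14.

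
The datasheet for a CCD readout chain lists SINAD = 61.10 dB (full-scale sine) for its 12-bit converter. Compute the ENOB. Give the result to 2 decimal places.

Inverting SNR = 6.02 N + 1.76: N_eff = (61.10 − 1.76)/6.02 = 9.8571.

9.86 bits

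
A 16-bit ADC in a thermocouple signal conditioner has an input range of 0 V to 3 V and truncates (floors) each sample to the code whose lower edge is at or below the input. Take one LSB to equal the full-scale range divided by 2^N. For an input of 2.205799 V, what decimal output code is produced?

48186

Span = 3 V. LSB = 3 V / 2^16 ≈ 45.78 µV.
(V_in − V_min) × 2^16/range = (2.205799 − (0)) × 65536/3 = 48186.414.
Floor → code = 48186.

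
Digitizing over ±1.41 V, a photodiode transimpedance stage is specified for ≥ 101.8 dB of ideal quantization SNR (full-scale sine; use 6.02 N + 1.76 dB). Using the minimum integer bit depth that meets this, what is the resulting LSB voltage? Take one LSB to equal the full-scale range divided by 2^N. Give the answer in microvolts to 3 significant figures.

21.5 µV

Full-scale range = 1.41 V − (-1.41 V) = 2.82 V.
Solving 6.02 N ≥ 101.8 − 1.76: N ≥ 16.618. Round up → N = 17.
LSB = 2.82 V / 2^17 = 21.5 µV.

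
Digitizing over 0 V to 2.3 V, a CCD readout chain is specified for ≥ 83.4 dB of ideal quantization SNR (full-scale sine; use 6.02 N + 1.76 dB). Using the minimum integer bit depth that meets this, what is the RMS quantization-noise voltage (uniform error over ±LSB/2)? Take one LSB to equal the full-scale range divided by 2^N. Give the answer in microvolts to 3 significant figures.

40.5 µV

Span = 2.3 V.
Required N = ⌈(83.4 − 1.76)/6.02⌉ = ⌈13.561⌉ = 14.
LSB = 2.3 V ÷ 2^14 = 2.3/16384 V = 140.38 µV.
σ_q = LSB/√12 = 140.38 µV/3.4641 = 40.5 µV.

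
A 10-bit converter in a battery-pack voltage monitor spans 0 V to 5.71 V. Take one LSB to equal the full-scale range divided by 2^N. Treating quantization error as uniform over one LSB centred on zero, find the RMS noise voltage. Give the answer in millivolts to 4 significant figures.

Range is 5.71 V.
Step size = 5.71/1024 V = 5.57617 mV.
For a uniform distribution on [−LSB/2, +LSB/2], V_rms = LSB/√12 = 5.57617 mV/3.4641 = 1.610 mV.

1.610 mV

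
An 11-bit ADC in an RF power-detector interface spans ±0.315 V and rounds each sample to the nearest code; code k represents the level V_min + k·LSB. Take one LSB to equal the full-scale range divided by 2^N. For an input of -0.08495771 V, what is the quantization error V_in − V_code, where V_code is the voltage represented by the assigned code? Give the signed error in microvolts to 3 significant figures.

−55.4 µV

Span: 0.315 V − (-0.315 V) = 0.63 V. LSB = 0.63 V / 2^11 ≈ 307.6 µV.
Position in LSBs: (-0.08495771 − (-0.315)) × 2048/0.63 = 747.8200; rounding gives k = 748.
Reconstructed level: -0.315 + 748 × 0.63/2048 V = -0.08490234375 V.
V_in − V_code = -0.08495771 − (-0.08490234375) = −55.4 µV.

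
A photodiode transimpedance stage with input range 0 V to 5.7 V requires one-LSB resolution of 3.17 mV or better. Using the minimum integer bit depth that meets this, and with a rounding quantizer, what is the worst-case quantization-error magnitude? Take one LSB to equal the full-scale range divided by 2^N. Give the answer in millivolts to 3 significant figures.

Span = 5.7 V.
Required number of levels: 5.7/3.17 mV = 1798.1; smallest N with 2^N ≥ that is 11.
Step size = 5.7/2048 V = 2.7832 mV.
Max error for round-to-nearest is LSB/2 = 1.39 mV.

1.39 mV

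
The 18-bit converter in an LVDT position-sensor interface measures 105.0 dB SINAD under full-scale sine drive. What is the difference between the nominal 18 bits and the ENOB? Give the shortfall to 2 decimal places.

0.85 bits

Effective bits = (105.0 − 1.76)/6.02 = 17.1495.
Lost resolution: 18 − 17.1495 = 0.8505 bits.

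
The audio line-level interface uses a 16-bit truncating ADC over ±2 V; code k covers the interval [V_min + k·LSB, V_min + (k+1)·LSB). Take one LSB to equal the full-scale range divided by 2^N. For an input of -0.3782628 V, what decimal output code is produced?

26570

Range = 2 − (-2) = 4 V. LSB = 4 V / 2^16 ≈ 61.04 µV.
code = ⌊(V_in − V_min)/LSB⌋ = ⌊(V_in − V_min) × 2^16 / range⌋
     = ⌊(-0.3782628 − (-2)) × 65536 / 4⌋ = ⌊1.6217372 × 65536/4⌋
     = ⌊26570.542⌋ = 26570.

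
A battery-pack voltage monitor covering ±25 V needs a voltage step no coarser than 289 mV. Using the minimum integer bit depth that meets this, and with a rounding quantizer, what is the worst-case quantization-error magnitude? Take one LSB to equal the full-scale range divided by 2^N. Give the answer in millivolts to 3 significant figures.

97.7 mV

Full-scale range = 25 V − (-25 V) = 50 V.
Levels needed ≥ 50/289 mV = 173.0. 2^8 = 256 suffices, so N_min = 8.
One LSB is 50 V / 256 = 195.31 mV.
Max error for round-to-nearest is LSB/2 = 97.7 mV.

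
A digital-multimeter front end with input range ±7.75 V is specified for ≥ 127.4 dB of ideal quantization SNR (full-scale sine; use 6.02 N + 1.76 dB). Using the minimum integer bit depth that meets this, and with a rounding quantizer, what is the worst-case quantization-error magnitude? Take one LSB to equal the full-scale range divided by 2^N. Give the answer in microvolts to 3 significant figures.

3.70 µV

Range = 7.75 − (-7.75) = 15.5 V.
6.02 N + 1.76 ≥ 127.4 gives N ≥ 20.870, so the minimum integer is 21.
LSB = 15.5 V ÷ 2^21 = 15.5/2097152 V = 7.3910 µV.
Max error for round-to-nearest is LSB/2 = 3.70 µV.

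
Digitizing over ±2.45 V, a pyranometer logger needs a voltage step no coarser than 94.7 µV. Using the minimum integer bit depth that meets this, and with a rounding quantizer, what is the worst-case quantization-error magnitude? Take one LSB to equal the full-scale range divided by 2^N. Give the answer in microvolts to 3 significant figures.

Span: 2.45 V − (-2.45 V) = 4.9 V.
Need 2^N ≥ 4.9 V / 94.7 µV = 51740 → N_min = 16.
One LSB is 4.9 V / 65536 = 74.768 µV.
Half an LSB is 37.4 µV.

37.4 µV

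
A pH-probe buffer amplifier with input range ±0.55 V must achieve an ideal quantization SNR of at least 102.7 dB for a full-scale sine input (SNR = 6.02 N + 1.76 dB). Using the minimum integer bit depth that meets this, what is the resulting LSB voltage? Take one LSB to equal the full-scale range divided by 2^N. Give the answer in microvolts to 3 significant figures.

The full-scale span is 0.55 − (-0.55) = 1.1 V.
N ≥ (102.7 − 1.76)/6.02 = 16.767 → N_min = 17.
Step size = 1.1/131072 V = 8.39 µV.

8.39 µV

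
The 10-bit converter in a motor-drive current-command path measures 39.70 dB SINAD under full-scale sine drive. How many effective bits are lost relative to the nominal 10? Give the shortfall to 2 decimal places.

ENOB = (SINAD − 1.76)/6.02 = (39.70 − 1.76)/6.02 = 6.3023 bits.
10 − 6.3023 = 3.70 bits below nominal.

3.70 bits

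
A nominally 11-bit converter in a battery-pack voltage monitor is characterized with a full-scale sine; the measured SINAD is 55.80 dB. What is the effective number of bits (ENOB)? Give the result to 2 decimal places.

ENOB = (SINAD − 1.76) / 6.02 = (55.80 − 1.76) / 6.02 = 54.04 / 6.02 = 8.9767.

8.98 bits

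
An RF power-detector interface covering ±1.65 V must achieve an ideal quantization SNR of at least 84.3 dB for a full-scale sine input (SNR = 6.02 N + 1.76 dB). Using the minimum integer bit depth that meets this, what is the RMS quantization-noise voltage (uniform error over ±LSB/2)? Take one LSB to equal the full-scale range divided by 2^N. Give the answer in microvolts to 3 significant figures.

Full-scale range = 1.65 V − (-1.65 V) = 3.3 V.
Solving 6.02 N ≥ 84.3 − 1.76: N ≥ 13.711. Round up → N = 14.
Step size = 3.3/16384 V = 201.42 µV.
RMS noise = LSB/√12 = 58.1 µV.

58.1 µV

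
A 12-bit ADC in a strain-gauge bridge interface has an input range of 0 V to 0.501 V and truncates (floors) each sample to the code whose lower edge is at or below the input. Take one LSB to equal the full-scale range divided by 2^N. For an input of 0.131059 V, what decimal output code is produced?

V_FS = 0.501 V. LSB = 0.501 V / 2^12 ≈ 122.3 µV.
code = ⌊(V_in − V_min)/LSB⌋ = ⌊(V_in − V_min) × 2^12 / range⌋
     = ⌊(0.131059 − (0)) × 4096 / 0.501⌋ = ⌊0.131059 × 4096/0.501⌋
     = ⌊1071.492⌋ = 1071.

1071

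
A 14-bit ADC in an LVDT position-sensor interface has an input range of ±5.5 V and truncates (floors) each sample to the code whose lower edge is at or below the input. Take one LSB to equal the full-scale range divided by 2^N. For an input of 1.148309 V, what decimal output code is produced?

9902

Range = 5.5 − (-5.5) = 11 V. LSB = 11 V / 2^14 ≈ 0.6714 mV.
(V_in − V_min) × 2^14/range = (1.148309 − (-5.5)) × 16384/11 = 9902.354.
Floor → code = 9902.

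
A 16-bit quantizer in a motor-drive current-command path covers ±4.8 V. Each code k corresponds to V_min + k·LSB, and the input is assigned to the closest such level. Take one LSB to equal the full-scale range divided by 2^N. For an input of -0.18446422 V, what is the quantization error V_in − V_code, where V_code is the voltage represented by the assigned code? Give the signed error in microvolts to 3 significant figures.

Range = 4.8 − (-4.8) = 9.6 V. LSB = 9.6 V / 2^16 ≈ 146.5 µV.
(V_in − V_min)/LSB = (-0.18446422 − (-4.8)) × 65536/9.6 = 31508.7243 → nearest code k = 31509.
Reconstructed level: -4.8 + 31509 × 9.6/65536 V = -0.18442382813 V.
V_in − V_code = -0.18446422 − (-0.18442382813) = −40.4 µV.

−40.4 µV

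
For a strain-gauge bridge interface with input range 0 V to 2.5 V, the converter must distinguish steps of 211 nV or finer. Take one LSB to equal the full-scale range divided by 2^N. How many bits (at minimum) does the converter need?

24 bits

Full-scale range = 2.5 V.
Required number of levels: 2.5/211 nV = 1.1848e7; smallest N with 2^N ≥ that is 24.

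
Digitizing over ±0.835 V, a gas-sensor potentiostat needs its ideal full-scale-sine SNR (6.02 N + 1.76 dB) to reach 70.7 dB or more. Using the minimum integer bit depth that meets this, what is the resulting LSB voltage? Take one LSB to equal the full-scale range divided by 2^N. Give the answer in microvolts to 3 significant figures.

408 µV

Range = 0.835 − (-0.835) = 1.67 V.
Required N = ⌈(70.7 − 1.76)/6.02⌉ = ⌈11.452⌉ = 12.
One LSB is 1.67 V / 4096 = 408 µV.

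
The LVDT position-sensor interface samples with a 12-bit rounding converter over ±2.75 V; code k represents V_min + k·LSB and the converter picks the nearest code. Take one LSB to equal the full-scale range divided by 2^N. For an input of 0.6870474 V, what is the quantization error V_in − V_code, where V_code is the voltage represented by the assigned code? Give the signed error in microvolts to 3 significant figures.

−453 µV

Range = 2.75 − (-2.75) = 5.5 V. LSB = 5.5 V / 2^12 ≈ 1.343 mV.
(0.6870474 − (-2.75)) / LSB = 3.4370474 × 4096/5.5 = 2559.6629. Nearest integer: k = 2560.
Reconstructed level: -2.75 + 2560 × 5.5/4096 V = 0.6875000000 V.
V_in − V_code = 0.6870474 − (0.6875000000) = −453 µV.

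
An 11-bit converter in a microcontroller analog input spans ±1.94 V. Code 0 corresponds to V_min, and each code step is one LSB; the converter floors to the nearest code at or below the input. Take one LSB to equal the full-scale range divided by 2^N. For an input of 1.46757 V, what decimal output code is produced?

1798

Full-scale range = 1.94 V − (-1.94 V) = 3.88 V. LSB = 3.88 V / 2^11 ≈ 1.895 mV.
(V_in − V_min) × 2^11/range = (1.46757 − (-1.94)) × 2048/3.88 = 1798.635.
Floor → code = 1798.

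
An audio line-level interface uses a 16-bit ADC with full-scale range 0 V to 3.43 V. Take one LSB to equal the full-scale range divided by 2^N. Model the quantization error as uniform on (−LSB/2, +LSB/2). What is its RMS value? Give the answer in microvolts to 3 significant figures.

Span = 3.43 V.
LSB = 3.43 V / 2^16 = 52.338 µV.
For a uniform distribution on [−LSB/2, +LSB/2], V_rms = LSB/√12 = 52.338 µV/3.4641 = 15.1 µV.

15.1 µV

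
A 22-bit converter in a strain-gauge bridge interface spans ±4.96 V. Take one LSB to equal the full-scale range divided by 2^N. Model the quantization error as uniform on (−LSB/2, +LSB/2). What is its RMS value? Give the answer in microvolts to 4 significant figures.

Span: 4.96 V − (-4.96 V) = 9.92 V.
One LSB is 9.92 V / 4194304 = 2.36511 µV.
For a uniform distribution on [−LSB/2, +LSB/2], V_rms = LSB/√12 = 2.36511 µV/3.4641 = 0.6827 µV.

0.6827 µV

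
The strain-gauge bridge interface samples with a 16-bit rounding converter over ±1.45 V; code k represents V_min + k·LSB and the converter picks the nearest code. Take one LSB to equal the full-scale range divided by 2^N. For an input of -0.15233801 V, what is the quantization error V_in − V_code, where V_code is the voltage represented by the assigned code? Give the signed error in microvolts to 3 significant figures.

The full-scale span is 1.45 − (-1.45) = 2.9 V. LSB = 2.9 V / 2^16 ≈ 44.25 µV.
(-0.15233801 − (-1.45)) / LSB = 1.29766199 × 65536/2.9 = 29325.3711. Nearest integer: k = 29325.
Reconstructed level: -1.45 + 29325 × 2.9/65536 V = -0.15235443115 V.
Error = V_in − V_code = -0.15233801 − (-0.15235443115) = +16.4 µV.

+16.4 µV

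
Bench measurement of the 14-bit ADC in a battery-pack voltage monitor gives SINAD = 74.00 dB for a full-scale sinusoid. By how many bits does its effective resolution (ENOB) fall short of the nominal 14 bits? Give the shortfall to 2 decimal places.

Effective bits = (74.00 − 1.76)/6.02 = 12.0000.
14 − 12.0000 = 2.00 bits below nominal.

2.00 bits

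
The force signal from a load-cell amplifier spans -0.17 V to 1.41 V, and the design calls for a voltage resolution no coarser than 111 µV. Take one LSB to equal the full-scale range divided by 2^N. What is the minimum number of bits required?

14 bits

Span: 1.41 V − (-0.17 V) = 1.58 V.
1.58 V / 111 µV = 14230. Since 2^13 = 8192 and 2^14 = 16384, N = 14.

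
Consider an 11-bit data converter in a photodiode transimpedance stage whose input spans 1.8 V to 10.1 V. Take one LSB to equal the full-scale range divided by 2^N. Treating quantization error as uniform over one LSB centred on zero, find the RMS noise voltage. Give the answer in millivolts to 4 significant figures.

The full-scale span is 10.1 − (1.8) = 8.3 V.
Step size = 8.3/2048 V = 4.05273 mV.
For a uniform distribution on [−LSB/2, +LSB/2], V_rms = LSB/√12 = 4.05273 mV/3.4641 = 1.170 mV.

1.170 mV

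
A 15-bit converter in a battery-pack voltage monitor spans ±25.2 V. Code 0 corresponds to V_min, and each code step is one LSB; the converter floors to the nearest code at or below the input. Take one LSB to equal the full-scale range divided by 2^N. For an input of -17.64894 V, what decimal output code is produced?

4909

Span: 25.2 V − (-25.2 V) = 50.4 V. LSB = 50.4 V / 2^15 ≈ 1.538 mV.
code = ⌊(V_in − V_min)/LSB⌋ = ⌊(V_in − V_min) × 2^15 / range⌋
     = ⌊(-17.64894 − (-25.2)) × 32768 / 50.4⌋ = ⌊7.55106 × 32768/50.4⌋
     = ⌊4909.388⌋ = 4909.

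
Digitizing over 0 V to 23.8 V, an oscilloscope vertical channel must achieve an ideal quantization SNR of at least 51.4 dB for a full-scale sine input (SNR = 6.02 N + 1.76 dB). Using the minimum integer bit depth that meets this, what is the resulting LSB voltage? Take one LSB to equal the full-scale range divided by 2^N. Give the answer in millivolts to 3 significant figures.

46.5 mV

V_FS = 23.8 V.
Required N = ⌈(51.4 − 1.76)/6.02⌉ = ⌈8.246⌉ = 9.
LSB = 23.8 V / 2^9 = 46.5 mV.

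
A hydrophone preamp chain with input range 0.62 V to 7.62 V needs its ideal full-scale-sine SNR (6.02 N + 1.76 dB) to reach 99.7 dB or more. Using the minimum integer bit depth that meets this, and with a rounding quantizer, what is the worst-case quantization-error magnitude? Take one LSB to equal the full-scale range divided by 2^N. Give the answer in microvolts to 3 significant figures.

Full-scale range = 7.62 V − (0.62 V) = 7 V.
Required N = ⌈(99.7 − 1.76)/6.02⌉ = ⌈16.269⌉ = 17.
One LSB is 7 V / 131072 = 53.406 µV.
Max error for round-to-nearest is LSB/2 = 26.7 µV.

26.7 µV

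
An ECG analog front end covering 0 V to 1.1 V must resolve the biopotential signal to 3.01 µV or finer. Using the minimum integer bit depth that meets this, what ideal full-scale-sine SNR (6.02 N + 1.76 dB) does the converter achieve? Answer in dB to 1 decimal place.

116.1 dB

Span = 1.1 V.
Required number of levels: 1.1/3.01 µV = 365450; smallest N with 2^N ≥ that is 19.
Ideal SNR at N = 19: 6.02·19 + 1.76 = 116.1 dB.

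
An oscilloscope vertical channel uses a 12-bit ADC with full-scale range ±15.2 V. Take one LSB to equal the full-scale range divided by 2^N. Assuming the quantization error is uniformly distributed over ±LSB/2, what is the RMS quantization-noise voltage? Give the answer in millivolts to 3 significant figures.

2.14 mV

Full-scale range = 15.2 V − (-15.2 V) = 30.4 V.
Step size = 30.4/4096 V = 7.4219 mV.
RMS of a uniform error over width LSB is LSB/√12 = 2.14 mV.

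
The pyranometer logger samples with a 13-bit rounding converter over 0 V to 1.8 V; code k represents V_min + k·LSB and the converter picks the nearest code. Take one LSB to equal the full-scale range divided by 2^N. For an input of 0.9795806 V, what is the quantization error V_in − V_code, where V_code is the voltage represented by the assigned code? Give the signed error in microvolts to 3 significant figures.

Full-scale range = 1.8 V. LSB = 1.8 V / 2^13 ≈ 219.7 µV.
Position in LSBs: (0.9795806 − (0)) × 8192/1.8 = 4458.1802; rounding gives k = 4458.
V_code = 0 + (4458/8192) × 1.8 = 0.9795410156 V.
e = 0.9795806 − (0.9795410156) = +39.6 µV.

+39.6 µV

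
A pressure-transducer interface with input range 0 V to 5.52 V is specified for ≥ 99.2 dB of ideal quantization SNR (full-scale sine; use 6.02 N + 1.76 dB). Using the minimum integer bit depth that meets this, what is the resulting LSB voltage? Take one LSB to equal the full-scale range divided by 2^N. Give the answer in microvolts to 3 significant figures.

42.1 µV

Span = 5.52 V.
Required N = ⌈(99.2 − 1.76)/6.02⌉ = ⌈16.186⌉ = 17.
LSB = 5.52 V / 2^17 = 42.1 µV.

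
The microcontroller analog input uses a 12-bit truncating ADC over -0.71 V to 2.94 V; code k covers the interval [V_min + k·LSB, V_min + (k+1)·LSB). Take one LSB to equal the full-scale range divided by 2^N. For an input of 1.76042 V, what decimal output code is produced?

Span: 2.94 V − (-0.71 V) = 3.65 V. LSB = 3.65 V / 2^12 ≈ 0.8911 mV.
code = ⌊(V_in − V_min)/LSB⌋ = ⌊(V_in − V_min) × 2^12 / range⌋
     = ⌊(1.76042 − (-0.71)) × 4096 / 3.65⌋ = ⌊2.47042 × 4096/3.65⌋
     = ⌊2772.285⌋ = 2772.

2772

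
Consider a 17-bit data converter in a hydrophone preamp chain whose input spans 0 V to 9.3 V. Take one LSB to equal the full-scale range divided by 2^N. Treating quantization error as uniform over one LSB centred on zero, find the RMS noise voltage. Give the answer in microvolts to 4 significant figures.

V_FS = 9.3 V.
LSB = 9.3 V ÷ 2^17 = 9.3/131072 V = 70.9534 µV.
V_rms = LSB/√12 = 70.9534 µV / √12 = 20.48 µV.

20.48 µV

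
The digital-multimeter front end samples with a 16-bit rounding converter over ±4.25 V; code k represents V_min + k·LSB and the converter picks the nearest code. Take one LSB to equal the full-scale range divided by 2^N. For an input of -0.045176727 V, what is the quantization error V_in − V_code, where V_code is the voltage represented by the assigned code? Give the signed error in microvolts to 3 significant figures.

−41.2 µV

Span: 4.25 V − (-4.25 V) = 8.5 V. LSB = 8.5 V / 2^16 ≈ 129.7 µV.
(-0.045176727 − (-4.25)) / LSB = 4.204823273 × 65536/8.5 = 32419.6821. Nearest integer: k = 32420.
V_code = -4.25 + (32420/65536) × 8.5 = -0.045135498047 V.
V_in − V_code = -0.045176727 − (-0.045135498047) = −41.2 µV.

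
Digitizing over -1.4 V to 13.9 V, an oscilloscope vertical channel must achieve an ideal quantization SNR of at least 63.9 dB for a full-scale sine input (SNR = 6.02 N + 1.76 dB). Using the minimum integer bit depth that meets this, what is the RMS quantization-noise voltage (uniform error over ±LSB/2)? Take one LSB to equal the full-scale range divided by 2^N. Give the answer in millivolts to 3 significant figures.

Range = 13.9 − (-1.4) = 15.3 V.
6.02 N + 1.76 ≥ 63.9 gives N ≥ 10.322, so the minimum integer is 11.
One LSB is 15.3 V / 2048 = 7.4707 mV.
RMS noise = LSB/√12 = 2.16 mV.

2.16 mV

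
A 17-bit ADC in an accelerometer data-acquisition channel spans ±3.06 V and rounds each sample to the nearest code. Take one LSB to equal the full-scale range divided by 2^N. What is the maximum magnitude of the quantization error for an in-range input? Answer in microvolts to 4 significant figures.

23.35 µV

Range = 3.06 − (-3.06) = 6.12 V.
One LSB is 6.12 V / 131072 = 46.6919 µV.
|e|_max = LSB/2 = 23.35 µV.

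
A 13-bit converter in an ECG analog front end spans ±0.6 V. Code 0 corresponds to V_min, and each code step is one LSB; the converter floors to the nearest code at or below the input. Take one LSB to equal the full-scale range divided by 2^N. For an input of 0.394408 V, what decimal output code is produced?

6788

Full-scale range = 0.6 V − (-0.6 V) = 1.2 V. LSB = 1.2 V / 2^13 ≈ 146.5 µV.
V_in − V_min = 0.394408 − (-0.6) = 0.994408 V.
Divide by LSB: 0.994408 × 8192/1.2 = 6788.4919.
Truncating gives code 6788.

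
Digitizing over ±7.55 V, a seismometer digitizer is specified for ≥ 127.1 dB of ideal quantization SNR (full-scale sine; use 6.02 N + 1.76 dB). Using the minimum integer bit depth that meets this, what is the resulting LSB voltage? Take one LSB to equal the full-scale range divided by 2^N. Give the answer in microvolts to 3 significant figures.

7.20 µV

Range = 7.55 − (-7.55) = 15.1 V.
6.02 N + 1.76 ≥ 127.1 gives N ≥ 20.821, so the minimum integer is 21.
LSB = 15.1 V ÷ 2^21 = 15.1/2097152 V = 7.20 µV.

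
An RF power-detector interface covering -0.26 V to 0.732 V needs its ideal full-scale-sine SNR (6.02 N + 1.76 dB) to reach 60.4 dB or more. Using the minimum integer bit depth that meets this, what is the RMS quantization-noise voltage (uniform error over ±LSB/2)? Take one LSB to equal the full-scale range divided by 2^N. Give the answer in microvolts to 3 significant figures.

280 µV

Span: 0.732 V − (-0.26 V) = 0.992 V.
N ≥ (60.4 − 1.76)/6.02 = 9.741 → N_min = 10.
One LSB is 0.992 V / 1024 = 0.96875 mV.
V_rms = LSB/√12 = 280 µV.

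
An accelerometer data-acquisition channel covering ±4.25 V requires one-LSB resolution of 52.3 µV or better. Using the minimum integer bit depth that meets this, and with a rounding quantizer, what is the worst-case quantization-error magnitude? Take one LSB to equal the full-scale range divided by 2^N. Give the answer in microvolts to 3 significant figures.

16.2 µV

Range = 4.25 − (-4.25) = 8.5 V.
8.5 V / 52.3 µV = 162500. Since 2^17 = 131072 and 2^18 = 262144, N = 18.
LSB = 8.5 V ÷ 2^18 = 8.5/262144 V = 32.425 µV.
Max error for round-to-nearest is LSB/2 = 16.2 µV.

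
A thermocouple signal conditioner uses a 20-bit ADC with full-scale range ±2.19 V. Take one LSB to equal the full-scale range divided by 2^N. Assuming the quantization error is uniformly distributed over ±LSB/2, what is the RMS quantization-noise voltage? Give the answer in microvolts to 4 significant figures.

1.206 µV

Span: 2.19 V − (-2.19 V) = 4.38 V.
One LSB is 4.38 V / 1048576 = 4.17709 µV.
σ_q = LSB/√12 = 4.17709 µV/3.4641 = 1.206 µV.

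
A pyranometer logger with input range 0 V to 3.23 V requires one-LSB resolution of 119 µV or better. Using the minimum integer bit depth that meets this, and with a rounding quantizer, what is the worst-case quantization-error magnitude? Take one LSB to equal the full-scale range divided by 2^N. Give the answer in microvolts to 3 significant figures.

49.3 µV

Full-scale range = 3.23 V.
3.23 V / 119 µV = 27140. Since 2^14 = 16384 and 2^15 = 32768, N = 15.
LSB = 3.23 V / 2^15 = 98.572 µV.
|e|_max = LSB/2 = 49.3 µV.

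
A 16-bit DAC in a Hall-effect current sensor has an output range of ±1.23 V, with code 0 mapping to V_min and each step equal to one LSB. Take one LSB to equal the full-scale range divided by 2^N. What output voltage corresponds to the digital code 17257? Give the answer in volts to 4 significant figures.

-0.5822 V

Span: 1.23 V − (-1.23 V) = 2.46 V. LSB = 2.46 V / 2^16.
V_out = -1.23 + 17257 × (2.46/65536) V
      = -1.23 V + 0.647769 V = -0.582231 V.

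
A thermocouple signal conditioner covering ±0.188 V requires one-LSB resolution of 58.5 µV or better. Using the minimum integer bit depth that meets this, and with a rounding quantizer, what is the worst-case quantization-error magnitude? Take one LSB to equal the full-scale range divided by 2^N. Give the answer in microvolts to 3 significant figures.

The full-scale span is 0.188 − (-0.188) = 0.376 V.
Required number of levels: 0.376/58.5 µV = 6427.4; smallest N with 2^N ≥ that is 13.
One LSB is 0.376 V / 8192 = 45.898 µV.
Half an LSB is 22.9 µV.

22.9 µV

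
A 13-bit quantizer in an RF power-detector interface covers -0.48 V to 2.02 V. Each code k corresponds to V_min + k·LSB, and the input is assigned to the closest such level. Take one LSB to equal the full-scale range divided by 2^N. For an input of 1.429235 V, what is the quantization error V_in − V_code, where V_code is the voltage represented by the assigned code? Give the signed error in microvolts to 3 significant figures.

+55.3 µV

Full-scale range = 2.02 V − (-0.48 V) = 2.5 V. LSB = 2.5 V / 2^13 ≈ 305.2 µV.
(1.429235 − (-0.48)) / LSB = 1.909235 × 8192/2.5 = 6256.1812. Nearest integer: k = 6256.
Reconstructed level: -0.48 + 6256 × 2.5/8192 V = 1.429179688 V.
e = 1.429235 − (1.429179688) = +55.3 µV.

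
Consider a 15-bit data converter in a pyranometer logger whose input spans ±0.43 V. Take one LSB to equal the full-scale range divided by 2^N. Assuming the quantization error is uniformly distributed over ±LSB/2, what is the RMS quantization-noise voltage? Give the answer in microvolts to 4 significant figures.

7.576 µV

Full-scale range = 0.43 V − (-0.43 V) = 0.86 V.
LSB = 0.86 V ÷ 2^15 = 0.86/32768 V = 26.2451 µV.
For a uniform distribution on [−LSB/2, +LSB/2], V_rms = LSB/√12 = 26.2451 µV/3.4641 = 7.576 µV.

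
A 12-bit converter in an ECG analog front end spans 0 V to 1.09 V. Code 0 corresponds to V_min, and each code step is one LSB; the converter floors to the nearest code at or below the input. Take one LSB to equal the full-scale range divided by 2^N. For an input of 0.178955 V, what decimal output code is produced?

Range is 1.09 V. LSB = 1.09 V / 2^12 ≈ 266.1 µV.
V_in − V_min = 0.178955 − (0) = 0.178955 V.
Divide by LSB: 0.178955 × 4096/1.09 = 672.4768.
Truncating gives code 672.

672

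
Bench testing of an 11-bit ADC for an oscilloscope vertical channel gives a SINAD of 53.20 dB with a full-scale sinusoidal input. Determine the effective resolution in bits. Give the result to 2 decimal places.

8.54 bits

(53.20 − 1.76) / 6.02 = 51.44/6.02 = 8.5449 effective bits.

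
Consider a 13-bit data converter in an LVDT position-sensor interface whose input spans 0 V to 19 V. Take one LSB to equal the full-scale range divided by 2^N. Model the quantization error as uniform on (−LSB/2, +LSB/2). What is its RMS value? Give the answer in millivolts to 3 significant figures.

Full-scale range = 19 V.
LSB = 19 V ÷ 2^13 = 19/8192 V = 2.3193 mV.
For a uniform distribution on [−LSB/2, +LSB/2], V_rms = LSB/√12 = 2.3193 mV/3.4641 = 0.670 mV.

0.670 mV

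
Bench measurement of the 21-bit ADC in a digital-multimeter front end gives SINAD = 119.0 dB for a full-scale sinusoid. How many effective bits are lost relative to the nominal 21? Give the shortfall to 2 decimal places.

1.52 bits

Effective bits = (119.0 − 1.76)/6.02 = 19.4751.
Shortfall = 21 − 19.4751 = 1.5249 bits.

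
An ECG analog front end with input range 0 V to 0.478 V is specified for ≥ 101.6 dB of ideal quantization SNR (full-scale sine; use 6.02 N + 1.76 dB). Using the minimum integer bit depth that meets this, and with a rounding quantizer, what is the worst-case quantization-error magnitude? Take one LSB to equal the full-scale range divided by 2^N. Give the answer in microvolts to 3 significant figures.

Span = 0.478 V.
Required N = ⌈(101.6 − 1.76)/6.02⌉ = ⌈16.585⌉ = 17.
LSB = 0.478 V / 2^17 = 3.6469 µV.
Max error for round-to-nearest is LSB/2 = 1.82 µV.

1.82 µV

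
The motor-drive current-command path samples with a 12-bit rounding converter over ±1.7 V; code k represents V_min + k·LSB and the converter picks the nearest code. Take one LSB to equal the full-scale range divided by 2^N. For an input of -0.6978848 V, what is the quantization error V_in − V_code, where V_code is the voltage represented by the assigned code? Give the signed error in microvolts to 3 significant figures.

Full-scale range = 1.7 V − (-1.7 V) = 3.4 V. LSB = 3.4 V / 2^12 ≈ 0.8301 mV.
Position in LSBs: (-0.6978848 − (-1.7)) × 4096/3.4 = 1207.2541; rounding gives k = 1207.
V_code = -1.7 + (1207/4096) × 3.4 = -0.6980957031 V.
Error = V_in − V_code = -0.6978848 − (-0.6980957031) = +211 µV.

+211 µV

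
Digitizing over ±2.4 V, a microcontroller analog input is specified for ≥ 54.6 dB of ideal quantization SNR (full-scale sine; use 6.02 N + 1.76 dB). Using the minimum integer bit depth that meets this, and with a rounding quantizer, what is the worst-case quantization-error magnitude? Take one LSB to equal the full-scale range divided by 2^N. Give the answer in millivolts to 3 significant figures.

4.69 mV

Full-scale range = 2.4 V − (-2.4 V) = 4.8 V.
Solving 6.02 N ≥ 54.6 − 1.76: N ≥ 8.777. Round up → N = 9.
LSB = 4.8 V ÷ 2^9 = 4.8/512 V = 9.3750 mV.
Half an LSB is 4.69 mV.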